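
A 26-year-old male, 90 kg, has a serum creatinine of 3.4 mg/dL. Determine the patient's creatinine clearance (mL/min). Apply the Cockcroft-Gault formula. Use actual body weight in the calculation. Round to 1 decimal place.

CrCl = (140 − 26) × 90 / (72 × 3.4) = 10260.0 / 244.80 ≈ 41.9 mL/min

41.9 mL/min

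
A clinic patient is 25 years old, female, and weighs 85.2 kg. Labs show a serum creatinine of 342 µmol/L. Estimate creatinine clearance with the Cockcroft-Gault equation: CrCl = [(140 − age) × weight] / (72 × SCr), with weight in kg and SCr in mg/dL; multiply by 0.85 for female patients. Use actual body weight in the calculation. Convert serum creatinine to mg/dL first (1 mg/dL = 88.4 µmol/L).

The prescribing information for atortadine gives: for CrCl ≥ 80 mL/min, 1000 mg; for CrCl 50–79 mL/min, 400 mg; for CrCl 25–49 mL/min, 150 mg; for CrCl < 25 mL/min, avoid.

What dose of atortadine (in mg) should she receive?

SCr = 342 / 88.4 = 3.869 mg/dL
CrCl = (140 − 25) × 85.2 / (72 × 3.869) × 0.85 = 9798.0 / 278.57 × 0.85 ≈ 29.9 mL/min
CrCl ≈ 30 mL/min → bracket 25–49 mL/min.
Dose for this bracket: 150 mg.

150 mg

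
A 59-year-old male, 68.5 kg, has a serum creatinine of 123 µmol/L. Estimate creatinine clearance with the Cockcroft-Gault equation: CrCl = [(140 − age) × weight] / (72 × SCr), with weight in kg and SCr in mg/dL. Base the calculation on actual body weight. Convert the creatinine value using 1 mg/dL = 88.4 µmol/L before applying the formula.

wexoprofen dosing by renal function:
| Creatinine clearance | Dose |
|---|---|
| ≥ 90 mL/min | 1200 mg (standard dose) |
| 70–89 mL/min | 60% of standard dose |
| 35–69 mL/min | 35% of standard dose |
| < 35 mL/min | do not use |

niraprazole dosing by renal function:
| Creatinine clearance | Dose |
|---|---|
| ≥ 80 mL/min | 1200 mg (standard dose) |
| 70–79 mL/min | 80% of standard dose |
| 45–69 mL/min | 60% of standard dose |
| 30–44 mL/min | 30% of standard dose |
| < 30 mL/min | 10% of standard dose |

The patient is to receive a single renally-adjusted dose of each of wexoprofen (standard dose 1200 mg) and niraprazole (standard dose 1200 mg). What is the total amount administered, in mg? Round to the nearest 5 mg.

SCr = 123 / 88.4 = 1.391 mg/dL
CrCl = (140 − 59) × 68.5 / (72 × 1.391) = 5548.5 / 100.15 ≈ 55.4 mL/min
CrCl ≈ 55 mL/min.
wexoprofen: 35–69 mL/min → 35% of 1200 mg = 420 mg.
niraprazole: 45–69 mL/min → 60% of 1200 mg = 720 mg.
Total = 420 + 720 = 1140 mg.

1140 mg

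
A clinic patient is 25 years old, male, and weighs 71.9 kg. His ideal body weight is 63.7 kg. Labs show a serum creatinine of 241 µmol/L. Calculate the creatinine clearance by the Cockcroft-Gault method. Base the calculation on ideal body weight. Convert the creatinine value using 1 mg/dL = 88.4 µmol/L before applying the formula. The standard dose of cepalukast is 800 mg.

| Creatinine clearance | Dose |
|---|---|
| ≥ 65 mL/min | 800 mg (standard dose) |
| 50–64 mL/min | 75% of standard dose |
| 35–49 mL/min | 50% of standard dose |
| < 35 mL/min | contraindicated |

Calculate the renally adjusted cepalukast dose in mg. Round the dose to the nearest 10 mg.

400 mg

SCr = 241 / 88.4 = 2.726 mg/dL
CrCl = (140 − 25) × 63.7 / (72 × 2.726) = 7325.5 / 196.27 ≈ 37.3 mL/min
CrCl ≈ 37 mL/min → bracket 35–49 mL/min.
50% of 800 mg = 400 mg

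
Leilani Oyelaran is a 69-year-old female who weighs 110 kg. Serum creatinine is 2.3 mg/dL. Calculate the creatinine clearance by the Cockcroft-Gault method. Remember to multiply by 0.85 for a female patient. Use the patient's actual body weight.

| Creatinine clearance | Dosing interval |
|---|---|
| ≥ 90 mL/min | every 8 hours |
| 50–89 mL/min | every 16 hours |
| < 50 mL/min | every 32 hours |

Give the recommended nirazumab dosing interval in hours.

every 32 hours

CrCl = (140 − 69) × 110 / (72 × 2.3) × 0.85 = 7810.0 / 165.60 × 0.85 ≈ 40.1 mL/min
CrCl ≈ 40 mL/min → bracket < 50 mL/min → every 32 hours.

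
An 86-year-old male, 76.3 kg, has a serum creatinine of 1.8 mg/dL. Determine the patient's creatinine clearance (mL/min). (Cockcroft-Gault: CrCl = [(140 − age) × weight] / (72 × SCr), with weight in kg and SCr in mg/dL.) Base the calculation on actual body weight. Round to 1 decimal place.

CrCl = (140 − 86) × 76.3 / (72 × 1.8) = 4120.2 / 129.60 ≈ 31.8 mL/min

31.8 mL/min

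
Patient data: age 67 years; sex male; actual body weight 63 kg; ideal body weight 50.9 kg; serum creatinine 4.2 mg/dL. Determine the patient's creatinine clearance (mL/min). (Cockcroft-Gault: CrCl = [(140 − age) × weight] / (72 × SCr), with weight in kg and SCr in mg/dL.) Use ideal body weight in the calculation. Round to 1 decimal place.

12.3 mL/min

CrCl = (140 − 67) × 50.9 / (72 × 4.2) = 3715.7 / 302.40 ≈ 12.3 mL/min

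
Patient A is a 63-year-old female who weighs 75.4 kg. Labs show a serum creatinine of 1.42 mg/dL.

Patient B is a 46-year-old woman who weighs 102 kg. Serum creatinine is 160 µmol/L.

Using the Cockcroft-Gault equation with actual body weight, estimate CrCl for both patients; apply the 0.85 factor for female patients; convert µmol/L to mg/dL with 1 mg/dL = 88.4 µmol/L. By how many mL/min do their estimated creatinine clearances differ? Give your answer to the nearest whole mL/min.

14 mL/min

Patient A: CrCl = (140 − 63) × 75.4 / (72 × 1.42) × 0.85 = 5805.8 / 102.24 × 0.85 ≈ 48.3 mL/min
Patient B: SCr = 160 / 88.4 = 1.81 mg/dL
Patient B: CrCl = (140 − 46) × 102 / (72 × 1.81) × 0.85 = 9588.0 / 130.32 × 0.85 ≈ 62.5 mL/min
|48.3 − 62.5| = 14.2 mL/min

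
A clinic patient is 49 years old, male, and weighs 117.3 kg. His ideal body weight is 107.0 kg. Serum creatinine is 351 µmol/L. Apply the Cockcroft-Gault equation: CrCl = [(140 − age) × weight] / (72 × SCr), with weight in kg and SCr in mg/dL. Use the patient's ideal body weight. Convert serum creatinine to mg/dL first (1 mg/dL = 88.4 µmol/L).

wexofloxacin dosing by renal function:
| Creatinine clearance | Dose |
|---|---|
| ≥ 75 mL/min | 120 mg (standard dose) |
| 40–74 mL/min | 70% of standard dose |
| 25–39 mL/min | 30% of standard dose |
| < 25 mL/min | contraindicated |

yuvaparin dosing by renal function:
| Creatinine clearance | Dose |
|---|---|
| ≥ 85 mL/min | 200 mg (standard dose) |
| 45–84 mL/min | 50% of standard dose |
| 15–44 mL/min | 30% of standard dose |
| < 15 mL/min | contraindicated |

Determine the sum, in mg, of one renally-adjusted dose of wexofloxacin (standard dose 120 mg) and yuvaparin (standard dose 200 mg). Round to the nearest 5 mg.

95 mg

SCr = 351 / 88.4 = 3.971 mg/dL
CrCl = (140 − 49) × 107 / (72 × 3.971) = 9737.0 / 285.91 ≈ 34.1 mL/min
CrCl ≈ 34 mL/min.
wexofloxacin: 25–39 mL/min → 30% of 120 mg = 36 mg.
yuvaparin: 15–44 mL/min → 30% of 200 mg = 60 mg.
Total = 36 + 60 = 96 mg.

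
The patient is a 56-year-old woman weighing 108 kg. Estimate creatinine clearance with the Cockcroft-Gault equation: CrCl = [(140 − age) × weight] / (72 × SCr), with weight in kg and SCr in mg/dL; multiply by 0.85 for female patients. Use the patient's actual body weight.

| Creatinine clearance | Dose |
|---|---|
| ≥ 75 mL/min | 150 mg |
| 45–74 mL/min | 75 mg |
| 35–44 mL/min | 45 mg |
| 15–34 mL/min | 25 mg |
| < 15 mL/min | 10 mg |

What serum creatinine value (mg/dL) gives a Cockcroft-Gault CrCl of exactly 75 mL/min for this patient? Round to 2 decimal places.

Standard dose requires CrCl ≥ 75 mL/min.
Set (140 − 56) × 108 × 0.85 / (72 × SCr) = 75
SCr = (140 − 56) × 108 × 0.85 / (72 × 75) = 1.428 mg/dL

1.43 mg/dL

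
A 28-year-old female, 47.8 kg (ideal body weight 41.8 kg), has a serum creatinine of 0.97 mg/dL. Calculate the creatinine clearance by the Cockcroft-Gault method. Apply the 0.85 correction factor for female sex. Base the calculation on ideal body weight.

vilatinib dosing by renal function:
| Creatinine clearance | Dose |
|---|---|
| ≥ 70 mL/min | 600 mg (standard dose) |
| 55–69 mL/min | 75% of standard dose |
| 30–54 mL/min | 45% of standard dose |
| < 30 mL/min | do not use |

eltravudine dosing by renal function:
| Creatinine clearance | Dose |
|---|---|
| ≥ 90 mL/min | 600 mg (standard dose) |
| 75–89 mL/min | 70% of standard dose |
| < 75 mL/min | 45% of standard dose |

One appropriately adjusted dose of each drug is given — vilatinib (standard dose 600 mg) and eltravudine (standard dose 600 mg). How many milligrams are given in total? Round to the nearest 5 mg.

CrCl = (140 − 28) × 41.8 / (72 × 0.97) × 0.85 = 4681.6 / 69.84 × 0.85 ≈ 57.0 mL/min
CrCl ≈ 57 mL/min.
vilatinib: 55–69 mL/min → 75% of 600 mg = 450 mg.
eltravudine: < 75 mL/min → 45% of 600 mg = 270 mg.
Total = 450 + 270 = 720 mg.

720 mg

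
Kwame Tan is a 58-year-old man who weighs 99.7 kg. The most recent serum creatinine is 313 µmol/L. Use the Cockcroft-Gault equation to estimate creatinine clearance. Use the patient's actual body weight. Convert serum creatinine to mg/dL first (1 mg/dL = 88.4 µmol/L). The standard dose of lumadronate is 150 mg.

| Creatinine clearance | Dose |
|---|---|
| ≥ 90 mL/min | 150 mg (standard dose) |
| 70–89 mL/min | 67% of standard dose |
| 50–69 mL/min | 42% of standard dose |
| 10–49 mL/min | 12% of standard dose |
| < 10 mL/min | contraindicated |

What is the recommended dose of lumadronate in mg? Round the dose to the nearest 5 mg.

20 mg

SCr = 313 / 88.4 = 3.541 mg/dL
CrCl = (140 − 58) × 99.7 / (72 × 3.541) = 8175.4 / 254.95 ≈ 32.1 mL/min
CrCl ≈ 32 mL/min → bracket 10–49 mL/min.
12% of 150 mg = 18 mg → 20 mg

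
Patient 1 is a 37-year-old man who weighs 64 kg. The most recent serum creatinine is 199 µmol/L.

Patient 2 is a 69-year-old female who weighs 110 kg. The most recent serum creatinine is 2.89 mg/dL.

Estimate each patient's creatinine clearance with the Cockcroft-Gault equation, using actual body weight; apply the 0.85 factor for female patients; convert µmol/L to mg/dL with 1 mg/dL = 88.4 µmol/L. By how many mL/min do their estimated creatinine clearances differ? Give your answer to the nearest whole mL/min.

Patient 1: SCr = 199 / 88.4 = 2.251 mg/dL
Patient 1: CrCl = (140 − 37) × 64 / (72 × 2.251) = 6592.0 / 162.07 ≈ 40.7 mL/min
Patient 2: CrCl = (140 − 69) × 110 / (72 × 2.89) × 0.85 = 7810.0 / 208.08 × 0.85 ≈ 31.9 mL/min
|40.7 − 31.9| = 8.8 mL/min

9 mL/min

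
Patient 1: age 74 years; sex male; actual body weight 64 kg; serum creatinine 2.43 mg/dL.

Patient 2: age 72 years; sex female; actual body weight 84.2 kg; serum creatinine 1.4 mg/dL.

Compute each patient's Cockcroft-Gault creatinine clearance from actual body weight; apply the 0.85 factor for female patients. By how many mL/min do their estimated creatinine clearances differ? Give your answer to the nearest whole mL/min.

Patient 1: CrCl = (140 − 74) × 64 / (72 × 2.43) = 4224.0 / 174.96 ≈ 24.1 mL/min
Patient 2: CrCl = (140 − 72) × 84.2 / (72 × 1.4) × 0.85 = 5725.6 / 100.80 × 0.85 ≈ 48.3 mL/min
|24.1 − 48.3| = 24.2 mL/min

24 mL/min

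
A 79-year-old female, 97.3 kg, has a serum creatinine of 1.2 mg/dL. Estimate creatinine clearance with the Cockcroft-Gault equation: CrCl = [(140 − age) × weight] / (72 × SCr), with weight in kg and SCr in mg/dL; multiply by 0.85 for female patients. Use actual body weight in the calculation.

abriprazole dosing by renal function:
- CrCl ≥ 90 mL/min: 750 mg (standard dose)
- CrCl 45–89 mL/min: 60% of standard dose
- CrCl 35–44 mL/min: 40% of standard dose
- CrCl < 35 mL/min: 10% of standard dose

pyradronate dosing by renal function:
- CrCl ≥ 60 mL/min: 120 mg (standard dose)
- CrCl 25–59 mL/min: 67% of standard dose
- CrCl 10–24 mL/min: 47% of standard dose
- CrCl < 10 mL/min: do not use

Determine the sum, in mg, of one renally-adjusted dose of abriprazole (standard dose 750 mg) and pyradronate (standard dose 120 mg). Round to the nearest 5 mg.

530 mg

CrCl = (140 − 79) × 97.3 / (72 × 1.2) × 0.85 = 5935.3 / 86.40 × 0.85 ≈ 58.4 mL/min
CrCl ≈ 58 mL/min.
abriprazole: 45–89 mL/min → 60% of 750 mg = 450 mg.
pyradronate: 25–59 mL/min → 67% of 120 mg = 80.4 mg.
Total = 450 + 80.4 = 530.4 mg.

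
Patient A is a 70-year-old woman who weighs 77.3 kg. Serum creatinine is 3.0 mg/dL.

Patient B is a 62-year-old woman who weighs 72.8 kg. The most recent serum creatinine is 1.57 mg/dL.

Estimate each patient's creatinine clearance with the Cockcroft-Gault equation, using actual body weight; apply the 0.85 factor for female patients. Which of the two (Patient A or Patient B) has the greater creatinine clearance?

Patient A: CrCl = (140 − 70) × 77.3 / (72 × 3) × 0.85 = 5411.0 / 216.00 × 0.85 ≈ 21.3 mL/min
Patient B: CrCl = (140 − 62) × 72.8 / (72 × 1.57) × 0.85 = 5678.4 / 113.04 × 0.85 ≈ 42.7 mL/min
21.3 vs 42.7 mL/min → Patient B is higher.

Patient B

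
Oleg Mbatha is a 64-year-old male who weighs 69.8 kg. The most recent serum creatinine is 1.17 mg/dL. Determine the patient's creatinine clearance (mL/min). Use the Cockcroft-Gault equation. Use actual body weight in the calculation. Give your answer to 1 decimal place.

CrCl = (140 − 64) × 69.8 / (72 × 1.17) = 5304.8 / 84.24 ≈ 63.0 mL/min

63.0 mL/min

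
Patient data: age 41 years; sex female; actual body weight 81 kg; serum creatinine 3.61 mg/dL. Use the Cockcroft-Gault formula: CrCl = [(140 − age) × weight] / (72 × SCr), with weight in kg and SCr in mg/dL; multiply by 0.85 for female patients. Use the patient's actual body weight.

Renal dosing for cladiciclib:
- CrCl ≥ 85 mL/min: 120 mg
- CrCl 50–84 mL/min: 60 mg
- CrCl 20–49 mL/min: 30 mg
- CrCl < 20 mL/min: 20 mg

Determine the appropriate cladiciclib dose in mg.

30 mg

CrCl = (140 − 41) × 81 / (72 × 3.61) × 0.85 = 8019.0 / 259.92 × 0.85 ≈ 26.2 mL/min
CrCl ≈ 26 mL/min → bracket 20–49 mL/min.
Dose for this bracket: 30 mg.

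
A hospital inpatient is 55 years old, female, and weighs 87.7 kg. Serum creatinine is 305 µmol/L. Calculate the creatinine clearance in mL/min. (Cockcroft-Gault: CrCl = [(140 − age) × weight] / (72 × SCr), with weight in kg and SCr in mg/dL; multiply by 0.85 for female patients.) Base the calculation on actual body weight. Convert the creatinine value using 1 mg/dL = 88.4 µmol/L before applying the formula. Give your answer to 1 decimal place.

25.5 mL/min

SCr = 305 / 88.4 = 3.45 mg/dL
CrCl = (140 − 55) × 87.7 / (72 × 3.45) × 0.85 = 7454.5 / 248.40 × 0.85 ≈ 25.5 mL/min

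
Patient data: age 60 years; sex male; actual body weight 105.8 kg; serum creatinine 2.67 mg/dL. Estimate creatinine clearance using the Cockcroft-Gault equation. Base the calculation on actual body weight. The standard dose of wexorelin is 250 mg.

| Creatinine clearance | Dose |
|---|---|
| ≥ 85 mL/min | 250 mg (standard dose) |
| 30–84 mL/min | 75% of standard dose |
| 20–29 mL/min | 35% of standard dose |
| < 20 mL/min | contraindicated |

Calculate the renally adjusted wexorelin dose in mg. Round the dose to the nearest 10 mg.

CrCl = (140 − 60) × 105.8 / (72 × 2.67) = 8464.0 / 192.24 ≈ 44.0 mL/min
CrCl ≈ 44 mL/min → bracket 30–84 mL/min.
75% of 250 mg = 187.5 mg → 190 mg

190 mg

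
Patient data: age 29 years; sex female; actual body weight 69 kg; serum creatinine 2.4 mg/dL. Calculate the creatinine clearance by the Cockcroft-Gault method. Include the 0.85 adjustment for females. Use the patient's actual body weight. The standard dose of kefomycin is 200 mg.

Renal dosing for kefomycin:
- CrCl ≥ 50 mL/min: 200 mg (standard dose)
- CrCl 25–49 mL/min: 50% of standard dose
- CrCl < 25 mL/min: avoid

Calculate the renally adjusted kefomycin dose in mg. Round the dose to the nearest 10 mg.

100 mg

CrCl = (140 − 29) × 69 / (72 × 2.4) × 0.85 = 7659.0 / 172.80 × 0.85 ≈ 37.7 mL/min
CrCl ≈ 38 mL/min → bracket 25–49 mL/min.
50% of 200 mg = 100 mg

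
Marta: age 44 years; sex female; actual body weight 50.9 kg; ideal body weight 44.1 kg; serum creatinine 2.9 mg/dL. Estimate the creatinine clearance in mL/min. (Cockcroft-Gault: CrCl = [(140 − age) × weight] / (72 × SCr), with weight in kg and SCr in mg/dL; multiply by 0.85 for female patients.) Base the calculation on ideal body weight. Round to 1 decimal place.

CrCl = (140 − 44) × 44.1 / (72 × 2.9) × 0.85 = 4233.6 / 208.80 × 0.85 ≈ 17.2 mL/min

17.2 mL/min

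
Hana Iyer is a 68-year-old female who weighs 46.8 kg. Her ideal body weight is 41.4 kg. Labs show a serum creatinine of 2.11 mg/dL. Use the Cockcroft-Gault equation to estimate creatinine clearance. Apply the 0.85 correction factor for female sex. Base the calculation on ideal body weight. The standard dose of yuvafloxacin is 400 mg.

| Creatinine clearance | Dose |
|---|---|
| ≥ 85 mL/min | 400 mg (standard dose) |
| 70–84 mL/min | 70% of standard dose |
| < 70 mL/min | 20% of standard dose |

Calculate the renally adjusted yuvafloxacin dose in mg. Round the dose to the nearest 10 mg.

CrCl = (140 − 68) × 41.4 / (72 × 2.11) × 0.85 = 2980.8 / 151.92 × 0.85 ≈ 16.7 mL/min
CrCl ≈ 17 mL/min → bracket < 70 mL/min.
20% of 400 mg = 80 mg

80 mg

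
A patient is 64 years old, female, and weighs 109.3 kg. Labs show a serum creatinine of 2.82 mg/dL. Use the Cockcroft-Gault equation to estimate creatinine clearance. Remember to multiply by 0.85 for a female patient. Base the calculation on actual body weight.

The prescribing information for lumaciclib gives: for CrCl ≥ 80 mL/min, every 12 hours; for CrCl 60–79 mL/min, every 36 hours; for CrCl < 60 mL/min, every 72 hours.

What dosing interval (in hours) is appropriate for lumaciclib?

CrCl = (140 − 64) × 109.3 / (72 × 2.82) × 0.85 = 8306.8 / 203.04 × 0.85 ≈ 34.8 mL/min
CrCl ≈ 35 mL/min → bracket < 60 mL/min → every 72 hours.

every 72 hours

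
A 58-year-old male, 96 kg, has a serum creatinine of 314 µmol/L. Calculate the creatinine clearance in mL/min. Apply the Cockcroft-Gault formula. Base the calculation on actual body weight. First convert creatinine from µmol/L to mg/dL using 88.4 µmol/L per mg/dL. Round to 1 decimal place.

SCr = 314 / 88.4 = 3.552 mg/dL
CrCl = (140 − 58) × 96 / (72 × 3.552) = 7872.0 / 255.74 ≈ 30.8 mL/min

30.8 mL/min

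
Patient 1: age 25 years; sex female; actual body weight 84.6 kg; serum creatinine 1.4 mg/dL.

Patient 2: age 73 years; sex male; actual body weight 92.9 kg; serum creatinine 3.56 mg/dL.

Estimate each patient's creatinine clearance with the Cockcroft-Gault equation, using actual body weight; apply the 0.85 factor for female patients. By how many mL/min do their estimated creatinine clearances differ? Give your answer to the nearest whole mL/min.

Patient 1: CrCl = (140 − 25) × 84.6 / (72 × 1.4) × 0.85 = 9729.0 / 100.80 × 0.85 ≈ 82.0 mL/min
Patient 2: CrCl = (140 − 73) × 92.9 / (72 × 3.56) = 6224.3 / 256.32 ≈ 24.3 mL/min
|82.0 − 24.3| = 57.7 mL/min

58 mL/min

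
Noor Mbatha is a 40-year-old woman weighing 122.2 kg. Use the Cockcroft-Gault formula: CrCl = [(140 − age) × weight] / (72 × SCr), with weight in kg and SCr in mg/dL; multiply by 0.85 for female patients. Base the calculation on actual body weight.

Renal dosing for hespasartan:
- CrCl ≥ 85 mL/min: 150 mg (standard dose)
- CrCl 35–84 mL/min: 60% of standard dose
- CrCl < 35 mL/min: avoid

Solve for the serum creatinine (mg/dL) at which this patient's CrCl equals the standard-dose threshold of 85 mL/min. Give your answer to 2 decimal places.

1.70 mg/dL

Standard dose requires CrCl ≥ 85 mL/min.
Set (140 − 40) × 122.2 × 0.85 / (72 × SCr) = 85
SCr = (140 − 40) × 122.2 × 0.85 / (72 × 85) = 1.697 mg/dL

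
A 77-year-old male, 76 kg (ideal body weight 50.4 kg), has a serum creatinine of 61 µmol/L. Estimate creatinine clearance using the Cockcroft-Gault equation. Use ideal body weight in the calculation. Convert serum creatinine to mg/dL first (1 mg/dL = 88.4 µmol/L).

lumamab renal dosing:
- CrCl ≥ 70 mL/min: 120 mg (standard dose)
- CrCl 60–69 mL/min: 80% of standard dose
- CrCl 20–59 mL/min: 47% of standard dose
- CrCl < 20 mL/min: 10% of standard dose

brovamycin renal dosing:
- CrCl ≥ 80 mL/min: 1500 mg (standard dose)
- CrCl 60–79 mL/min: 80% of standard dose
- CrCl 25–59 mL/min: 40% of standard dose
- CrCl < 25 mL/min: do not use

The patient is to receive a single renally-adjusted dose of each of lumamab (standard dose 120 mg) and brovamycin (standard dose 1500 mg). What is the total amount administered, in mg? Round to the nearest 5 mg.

SCr = 61 / 88.4 = 0.69 mg/dL
CrCl = (140 − 77) × 50.4 / (72 × 0.69) = 3175.2 / 49.68 ≈ 63.9 mL/min
CrCl ≈ 64 mL/min.
lumamab: 60–69 mL/min → 80% of 120 mg = 96 mg.
brovamycin: 60–79 mL/min → 80% of 1500 mg = 1200 mg.
Total = 96 + 1200 = 1296 mg.

1295 mg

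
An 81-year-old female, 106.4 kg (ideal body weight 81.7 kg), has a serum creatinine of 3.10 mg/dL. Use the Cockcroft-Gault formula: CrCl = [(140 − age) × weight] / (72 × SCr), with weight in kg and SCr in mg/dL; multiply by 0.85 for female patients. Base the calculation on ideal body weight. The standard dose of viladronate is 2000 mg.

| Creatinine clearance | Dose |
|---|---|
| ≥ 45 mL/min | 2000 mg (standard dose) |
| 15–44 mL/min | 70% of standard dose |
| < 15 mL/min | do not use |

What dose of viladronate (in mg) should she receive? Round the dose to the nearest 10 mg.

CrCl = (140 − 81) × 81.7 / (72 × 3.1) × 0.85 = 4820.3 / 223.20 × 0.85 ≈ 18.4 mL/min
CrCl ≈ 18 mL/min → bracket 15–44 mL/min.
70% of 2000 mg = 1400 mg

1400 mg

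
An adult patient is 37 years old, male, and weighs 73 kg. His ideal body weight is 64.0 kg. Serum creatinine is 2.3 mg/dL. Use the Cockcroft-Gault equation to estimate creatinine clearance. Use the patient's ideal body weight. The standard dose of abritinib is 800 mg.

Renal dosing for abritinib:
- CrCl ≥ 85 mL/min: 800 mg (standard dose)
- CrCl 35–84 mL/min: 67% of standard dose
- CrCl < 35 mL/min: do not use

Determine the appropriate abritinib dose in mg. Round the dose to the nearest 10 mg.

CrCl = (140 − 37) × 64 / (72 × 2.3) = 6592.0 / 165.60 ≈ 39.8 mL/min
CrCl ≈ 40 mL/min → bracket 35–84 mL/min.
67% of 800 mg = 536 mg → 540 mg

540 mg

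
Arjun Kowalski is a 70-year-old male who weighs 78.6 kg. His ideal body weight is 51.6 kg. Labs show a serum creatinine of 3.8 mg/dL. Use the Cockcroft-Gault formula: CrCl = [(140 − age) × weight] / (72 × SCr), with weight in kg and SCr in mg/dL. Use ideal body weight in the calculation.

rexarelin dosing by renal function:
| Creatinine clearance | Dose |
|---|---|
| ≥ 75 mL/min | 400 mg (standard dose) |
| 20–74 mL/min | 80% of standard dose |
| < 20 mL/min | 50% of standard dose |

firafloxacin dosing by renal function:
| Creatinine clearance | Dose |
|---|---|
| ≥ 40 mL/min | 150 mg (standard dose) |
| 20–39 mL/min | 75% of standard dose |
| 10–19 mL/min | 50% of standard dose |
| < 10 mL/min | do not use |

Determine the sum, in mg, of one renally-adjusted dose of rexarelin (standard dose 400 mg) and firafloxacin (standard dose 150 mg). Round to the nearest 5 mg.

CrCl = (140 − 70) × 51.6 / (72 × 3.8) = 3612.0 / 273.60 ≈ 13.2 mL/min
CrCl ≈ 13 mL/min.
rexarelin: < 20 mL/min → 50% of 400 mg = 200 mg.
firafloxacin: 10–19 mL/min → 50% of 150 mg = 75 mg.
Total = 200 + 75 = 275 mg.

275 mg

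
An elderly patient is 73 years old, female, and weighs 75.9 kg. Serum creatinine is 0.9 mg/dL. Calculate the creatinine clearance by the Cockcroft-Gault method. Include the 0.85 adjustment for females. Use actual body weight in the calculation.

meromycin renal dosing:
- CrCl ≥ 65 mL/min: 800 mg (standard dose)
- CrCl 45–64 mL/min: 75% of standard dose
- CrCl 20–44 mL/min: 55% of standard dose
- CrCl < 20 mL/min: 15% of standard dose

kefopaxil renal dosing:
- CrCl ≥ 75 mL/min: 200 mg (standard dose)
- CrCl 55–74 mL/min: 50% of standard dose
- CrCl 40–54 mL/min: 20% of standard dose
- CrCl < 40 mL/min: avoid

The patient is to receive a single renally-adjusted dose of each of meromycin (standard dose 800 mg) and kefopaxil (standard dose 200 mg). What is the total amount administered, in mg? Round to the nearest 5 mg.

900 mg

CrCl = (140 − 73) × 75.9 / (72 × 0.9) × 0.85 = 5085.3 / 64.80 × 0.85 ≈ 66.7 mL/min
CrCl ≈ 67 mL/min.
meromycin: ≥ 65 mL/min → 100% of 800 mg = 800 mg.
kefopaxil: 55–74 mL/min → 50% of 200 mg = 100 mg.
Total = 800 + 100 = 900 mg.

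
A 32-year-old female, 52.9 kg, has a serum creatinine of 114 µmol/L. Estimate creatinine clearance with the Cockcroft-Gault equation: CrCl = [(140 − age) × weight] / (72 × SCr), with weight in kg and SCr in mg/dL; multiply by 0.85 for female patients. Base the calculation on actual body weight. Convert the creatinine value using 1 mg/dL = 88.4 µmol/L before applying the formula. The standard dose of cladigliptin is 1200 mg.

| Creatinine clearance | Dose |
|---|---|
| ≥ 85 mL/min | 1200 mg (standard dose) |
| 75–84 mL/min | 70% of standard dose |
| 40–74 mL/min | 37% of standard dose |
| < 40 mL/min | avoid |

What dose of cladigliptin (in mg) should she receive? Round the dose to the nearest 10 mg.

SCr = 114 / 88.4 = 1.29 mg/dL
CrCl = (140 − 32) × 52.9 / (72 × 1.29) × 0.85 = 5713.2 / 92.88 × 0.85 ≈ 52.3 mL/min
CrCl ≈ 52 mL/min → bracket 40–74 mL/min.
37% of 1200 mg = 444 mg → 440 mg

440 mg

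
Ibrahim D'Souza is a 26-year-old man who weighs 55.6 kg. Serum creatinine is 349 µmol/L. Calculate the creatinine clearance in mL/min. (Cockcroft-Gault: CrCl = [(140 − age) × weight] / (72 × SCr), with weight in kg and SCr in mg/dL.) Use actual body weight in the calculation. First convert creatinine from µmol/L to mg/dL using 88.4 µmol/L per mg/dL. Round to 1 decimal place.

SCr = 349 / 88.4 = 3.948 mg/dL
CrCl = (140 − 26) × 55.6 / (72 × 3.948) = 6338.4 / 284.26 ≈ 22.3 mL/min

22.3 mL/min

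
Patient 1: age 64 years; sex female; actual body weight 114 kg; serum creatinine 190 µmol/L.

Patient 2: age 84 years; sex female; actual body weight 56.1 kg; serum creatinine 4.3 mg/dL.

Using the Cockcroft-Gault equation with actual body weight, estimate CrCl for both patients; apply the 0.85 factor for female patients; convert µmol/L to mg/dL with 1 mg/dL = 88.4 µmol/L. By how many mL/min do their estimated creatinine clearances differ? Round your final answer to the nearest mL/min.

39 mL/min

Patient 1: SCr = 190 / 88.4 = 2.149 mg/dL
Patient 1: CrCl = (140 − 64) × 114 / (72 × 2.149) × 0.85 = 8664.0 / 154.73 × 0.85 ≈ 47.6 mL/min
Patient 2: CrCl = (140 − 84) × 56.1 / (72 × 4.3) × 0.85 = 3141.6 / 309.60 × 0.85 ≈ 8.6 mL/min
|47.6 − 8.6| = 39.0 mL/min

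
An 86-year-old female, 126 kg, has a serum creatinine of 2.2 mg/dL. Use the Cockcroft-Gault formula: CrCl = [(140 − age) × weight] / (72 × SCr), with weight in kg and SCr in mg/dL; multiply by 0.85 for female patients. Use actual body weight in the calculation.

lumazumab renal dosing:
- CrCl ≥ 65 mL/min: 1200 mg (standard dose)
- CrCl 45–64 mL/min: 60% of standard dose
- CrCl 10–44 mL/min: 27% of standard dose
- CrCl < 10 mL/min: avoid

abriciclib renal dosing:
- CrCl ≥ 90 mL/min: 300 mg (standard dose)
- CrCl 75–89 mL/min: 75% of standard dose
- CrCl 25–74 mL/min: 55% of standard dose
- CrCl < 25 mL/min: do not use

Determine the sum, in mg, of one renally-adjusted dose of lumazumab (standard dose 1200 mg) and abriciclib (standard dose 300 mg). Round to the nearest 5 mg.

490 mg

CrCl = (140 − 86) × 126 / (72 × 2.2) × 0.85 = 6804.0 / 158.40 × 0.85 ≈ 36.5 mL/min
CrCl ≈ 37 mL/min.
lumazumab: 10–44 mL/min → 27% of 1200 mg = 324 mg.
abriciclib: 25–74 mL/min → 55% of 300 mg = 165 mg.
Total = 324 + 165 = 489 mg.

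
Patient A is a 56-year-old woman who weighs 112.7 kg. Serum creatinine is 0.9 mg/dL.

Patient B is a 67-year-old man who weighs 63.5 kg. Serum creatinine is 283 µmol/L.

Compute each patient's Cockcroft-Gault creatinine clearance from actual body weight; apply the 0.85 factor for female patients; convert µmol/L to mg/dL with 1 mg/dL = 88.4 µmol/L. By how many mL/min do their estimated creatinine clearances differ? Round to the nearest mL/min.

104 mL/min

Patient A: CrCl = (140 − 56) × 112.7 / (72 × 0.9) × 0.85 = 9466.8 / 64.80 × 0.85 ≈ 124.2 mL/min
Patient B: SCr = 283 / 88.4 = 3.201 mg/dL
Patient B: CrCl = (140 − 67) × 63.5 / (72 × 3.201) = 4635.5 / 230.47 ≈ 20.1 mL/min
|124.2 − 20.1| = 104.1 mL/min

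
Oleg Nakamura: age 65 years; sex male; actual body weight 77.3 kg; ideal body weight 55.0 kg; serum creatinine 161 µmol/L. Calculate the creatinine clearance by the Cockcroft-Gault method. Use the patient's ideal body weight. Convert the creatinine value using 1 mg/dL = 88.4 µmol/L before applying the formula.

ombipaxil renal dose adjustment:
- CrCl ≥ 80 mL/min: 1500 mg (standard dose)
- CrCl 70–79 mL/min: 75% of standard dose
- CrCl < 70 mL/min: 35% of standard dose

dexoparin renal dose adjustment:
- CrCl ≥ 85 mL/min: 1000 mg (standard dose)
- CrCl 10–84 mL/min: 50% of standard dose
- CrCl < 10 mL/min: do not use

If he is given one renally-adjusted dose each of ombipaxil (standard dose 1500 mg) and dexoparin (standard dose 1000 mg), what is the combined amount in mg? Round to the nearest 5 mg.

SCr = 161 / 88.4 = 1.821 mg/dL
CrCl = (140 − 65) × 55 / (72 × 1.821) = 4125.0 / 131.11 ≈ 31.5 mL/min
CrCl ≈ 31 mL/min.
ombipaxil: < 70 mL/min → 35% of 1500 mg = 525 mg.
dexoparin: 10–84 mL/min → 50% of 1000 mg = 500 mg.
Total = 525 + 500 = 1025 mg.

1025 mg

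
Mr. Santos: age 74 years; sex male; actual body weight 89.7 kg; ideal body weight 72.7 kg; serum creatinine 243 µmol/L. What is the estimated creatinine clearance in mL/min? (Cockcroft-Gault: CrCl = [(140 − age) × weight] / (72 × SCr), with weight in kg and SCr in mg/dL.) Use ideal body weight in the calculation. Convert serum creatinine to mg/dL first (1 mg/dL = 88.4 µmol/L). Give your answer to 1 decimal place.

24.2 mL/min

SCr = 243 / 88.4 = 2.749 mg/dL
CrCl = (140 − 74) × 72.7 / (72 × 2.749) = 4798.2 / 197.93 ≈ 24.2 mL/min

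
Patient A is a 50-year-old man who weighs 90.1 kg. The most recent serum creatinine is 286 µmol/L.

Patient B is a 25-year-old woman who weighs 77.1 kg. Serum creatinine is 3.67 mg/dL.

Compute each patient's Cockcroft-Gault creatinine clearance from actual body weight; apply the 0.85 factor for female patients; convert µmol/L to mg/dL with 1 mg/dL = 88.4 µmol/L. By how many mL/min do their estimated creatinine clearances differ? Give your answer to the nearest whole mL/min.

Patient A: SCr = 286 / 88.4 = 3.235 mg/dL
Patient A: CrCl = (140 − 50) × 90.1 / (72 × 3.235) = 8109.0 / 232.92 ≈ 34.8 mL/min
Patient B: CrCl = (140 − 25) × 77.1 / (72 × 3.67) × 0.85 = 8866.5 / 264.24 × 0.85 ≈ 28.5 mL/min
|34.8 − 28.5| = 6.3 mL/min

6 mL/min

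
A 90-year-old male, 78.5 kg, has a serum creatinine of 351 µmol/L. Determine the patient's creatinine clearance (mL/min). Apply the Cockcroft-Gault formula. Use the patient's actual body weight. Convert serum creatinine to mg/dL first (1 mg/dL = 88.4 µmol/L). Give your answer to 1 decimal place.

SCr = 351 / 88.4 = 3.971 mg/dL
CrCl = (140 − 90) × 78.5 / (72 × 3.971) = 3925.0 / 285.91 ≈ 13.7 mL/min

13.7 mL/min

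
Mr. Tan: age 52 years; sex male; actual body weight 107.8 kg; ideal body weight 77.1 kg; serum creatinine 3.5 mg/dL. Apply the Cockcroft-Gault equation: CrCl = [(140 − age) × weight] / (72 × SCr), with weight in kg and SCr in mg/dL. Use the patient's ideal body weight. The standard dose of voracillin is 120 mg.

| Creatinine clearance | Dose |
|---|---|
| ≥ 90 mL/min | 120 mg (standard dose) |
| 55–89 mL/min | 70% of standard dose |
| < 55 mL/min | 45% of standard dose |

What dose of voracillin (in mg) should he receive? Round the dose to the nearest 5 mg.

CrCl = (140 − 52) × 77.1 / (72 × 3.5) = 6784.8 / 252.00 ≈ 26.9 mL/min
CrCl ≈ 27 mL/min → bracket < 55 mL/min.
45% of 120 mg = 54 mg → 55 mg

55 mg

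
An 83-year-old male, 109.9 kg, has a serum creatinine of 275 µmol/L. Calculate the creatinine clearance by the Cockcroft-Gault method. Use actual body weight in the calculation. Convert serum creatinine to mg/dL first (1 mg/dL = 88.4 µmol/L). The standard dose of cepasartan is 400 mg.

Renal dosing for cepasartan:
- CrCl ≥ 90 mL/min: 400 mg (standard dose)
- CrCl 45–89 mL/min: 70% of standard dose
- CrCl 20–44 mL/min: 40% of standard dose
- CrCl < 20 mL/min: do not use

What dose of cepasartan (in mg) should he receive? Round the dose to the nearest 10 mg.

SCr = 275 / 88.4 = 3.111 mg/dL
CrCl = (140 − 83) × 109.9 / (72 × 3.111) = 6264.3 / 223.99 ≈ 28.0 mL/min
CrCl ≈ 28 mL/min → bracket 20–44 mL/min.
40% of 400 mg = 160 mg

160 mg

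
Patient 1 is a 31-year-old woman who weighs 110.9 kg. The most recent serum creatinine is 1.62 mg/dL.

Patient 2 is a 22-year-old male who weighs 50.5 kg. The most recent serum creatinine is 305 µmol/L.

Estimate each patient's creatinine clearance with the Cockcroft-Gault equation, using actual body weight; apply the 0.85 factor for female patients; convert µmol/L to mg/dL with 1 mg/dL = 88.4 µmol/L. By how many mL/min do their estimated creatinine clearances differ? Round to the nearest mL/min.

64 mL/min

Patient 1: CrCl = (140 − 31) × 110.9 / (72 × 1.62) × 0.85 = 12088.1 / 116.64 × 0.85 ≈ 88.1 mL/min
Patient 2: SCr = 305 / 88.4 = 3.45 mg/dL
Patient 2: CrCl = (140 − 22) × 50.5 / (72 × 3.45) = 5959.0 / 248.40 ≈ 24.0 mL/min
|88.1 − 24.0| = 64.1 mL/min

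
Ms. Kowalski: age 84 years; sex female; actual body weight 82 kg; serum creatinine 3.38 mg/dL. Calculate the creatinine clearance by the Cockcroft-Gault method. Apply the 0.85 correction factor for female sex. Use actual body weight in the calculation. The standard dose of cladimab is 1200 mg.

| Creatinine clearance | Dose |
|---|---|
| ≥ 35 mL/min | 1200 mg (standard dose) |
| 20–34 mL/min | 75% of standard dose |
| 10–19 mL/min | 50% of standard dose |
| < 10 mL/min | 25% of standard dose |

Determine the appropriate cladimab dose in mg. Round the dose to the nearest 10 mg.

600 mg

CrCl = (140 − 84) × 82 / (72 × 3.38) × 0.85 = 4592.0 / 243.36 × 0.85 ≈ 16.0 mL/min
CrCl ≈ 16 mL/min → bracket 10–19 mL/min.
50% of 1200 mg = 600 mg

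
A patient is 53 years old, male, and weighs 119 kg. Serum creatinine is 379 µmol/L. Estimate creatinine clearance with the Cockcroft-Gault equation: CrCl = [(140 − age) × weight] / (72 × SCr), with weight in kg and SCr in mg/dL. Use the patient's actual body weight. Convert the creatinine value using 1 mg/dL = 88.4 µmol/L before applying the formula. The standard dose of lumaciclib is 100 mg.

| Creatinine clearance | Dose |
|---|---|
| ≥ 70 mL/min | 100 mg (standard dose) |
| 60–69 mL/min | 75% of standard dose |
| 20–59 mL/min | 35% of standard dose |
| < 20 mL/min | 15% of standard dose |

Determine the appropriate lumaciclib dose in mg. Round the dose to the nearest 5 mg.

SCr = 379 / 88.4 = 4.287 mg/dL
CrCl = (140 − 53) × 119 / (72 × 4.287) = 10353.0 / 308.66 ≈ 33.5 mL/min
CrCl ≈ 34 mL/min → bracket 20–59 mL/min.
35% of 100 mg = 35 mg

35 mg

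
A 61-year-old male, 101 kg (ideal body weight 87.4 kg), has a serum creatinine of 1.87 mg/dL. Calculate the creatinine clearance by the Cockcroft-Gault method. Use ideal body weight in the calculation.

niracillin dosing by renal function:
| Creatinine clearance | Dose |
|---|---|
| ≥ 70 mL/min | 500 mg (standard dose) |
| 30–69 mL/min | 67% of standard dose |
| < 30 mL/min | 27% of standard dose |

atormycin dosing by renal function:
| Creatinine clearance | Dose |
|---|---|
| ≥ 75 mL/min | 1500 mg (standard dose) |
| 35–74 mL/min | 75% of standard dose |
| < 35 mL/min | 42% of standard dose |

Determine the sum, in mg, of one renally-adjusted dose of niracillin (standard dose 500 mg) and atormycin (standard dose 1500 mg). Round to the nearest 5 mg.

CrCl = (140 − 61) × 87.4 / (72 × 1.87) = 6904.6 / 134.64 ≈ 51.3 mL/min
CrCl ≈ 51 mL/min.
niracillin: 30–69 mL/min → 67% of 500 mg = 335 mg.
atormycin: 35–74 mL/min → 75% of 1500 mg = 1125 mg.
Total = 335 + 1125 = 1460 mg.

1460 mg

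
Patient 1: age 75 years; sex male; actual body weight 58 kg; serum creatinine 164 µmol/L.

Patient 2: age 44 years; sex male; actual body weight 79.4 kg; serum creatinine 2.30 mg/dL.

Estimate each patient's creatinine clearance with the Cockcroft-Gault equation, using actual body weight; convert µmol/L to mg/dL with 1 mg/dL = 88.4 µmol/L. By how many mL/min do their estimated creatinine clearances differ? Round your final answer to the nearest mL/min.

Patient 1: SCr = 164 / 88.4 = 1.855 mg/dL
Patient 1: CrCl = (140 − 75) × 58 / (72 × 1.855) = 3770.0 / 133.56 ≈ 28.2 mL/min
Patient 2: CrCl = (140 − 44) × 79.4 / (72 × 2.3) = 7622.4 / 165.60 ≈ 46.0 mL/min
|28.2 − 46.0| = 17.8 mL/min

18 mL/min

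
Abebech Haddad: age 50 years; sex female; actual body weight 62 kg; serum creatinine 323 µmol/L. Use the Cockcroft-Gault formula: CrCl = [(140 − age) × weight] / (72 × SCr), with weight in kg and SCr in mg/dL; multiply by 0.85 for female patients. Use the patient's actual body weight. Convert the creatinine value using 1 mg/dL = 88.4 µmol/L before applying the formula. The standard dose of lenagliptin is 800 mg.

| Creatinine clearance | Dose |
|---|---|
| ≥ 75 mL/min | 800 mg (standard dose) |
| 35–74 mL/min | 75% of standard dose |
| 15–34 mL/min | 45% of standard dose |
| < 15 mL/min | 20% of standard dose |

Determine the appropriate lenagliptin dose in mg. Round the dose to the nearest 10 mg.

360 mg

SCr = 323 / 88.4 = 3.654 mg/dL
CrCl = (140 − 50) × 62 / (72 × 3.654) × 0.85 = 5580.0 / 263.09 × 0.85 ≈ 18.0 mL/min
CrCl ≈ 18 mL/min → bracket 15–34 mL/min.
45% of 800 mg = 360 mg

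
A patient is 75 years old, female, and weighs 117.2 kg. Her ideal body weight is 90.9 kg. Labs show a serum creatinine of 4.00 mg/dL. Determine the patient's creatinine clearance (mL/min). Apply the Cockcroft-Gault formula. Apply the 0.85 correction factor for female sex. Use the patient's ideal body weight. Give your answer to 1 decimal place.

CrCl = (140 − 75) × 90.9 / (72 × 4) × 0.85 = 5908.5 / 288.00 × 0.85 ≈ 17.4 mL/min

17.4 mL/min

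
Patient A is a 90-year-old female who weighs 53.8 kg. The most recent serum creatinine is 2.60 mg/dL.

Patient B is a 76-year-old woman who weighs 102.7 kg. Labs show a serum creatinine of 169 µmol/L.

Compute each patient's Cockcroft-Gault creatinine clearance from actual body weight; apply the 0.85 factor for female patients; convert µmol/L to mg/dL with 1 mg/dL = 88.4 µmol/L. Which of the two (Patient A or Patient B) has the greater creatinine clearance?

Patient B

Patient A: CrCl = (140 − 90) × 53.8 / (72 × 2.6) × 0.85 = 2690.0 / 187.20 × 0.85 ≈ 12.2 mL/min
Patient B: SCr = 169 / 88.4 = 1.912 mg/dL
Patient B: CrCl = (140 − 76) × 102.7 / (72 × 1.912) × 0.85 = 6572.8 / 137.66 × 0.85 ≈ 40.6 mL/min
12.2 vs 40.6 mL/min → Patient B is higher.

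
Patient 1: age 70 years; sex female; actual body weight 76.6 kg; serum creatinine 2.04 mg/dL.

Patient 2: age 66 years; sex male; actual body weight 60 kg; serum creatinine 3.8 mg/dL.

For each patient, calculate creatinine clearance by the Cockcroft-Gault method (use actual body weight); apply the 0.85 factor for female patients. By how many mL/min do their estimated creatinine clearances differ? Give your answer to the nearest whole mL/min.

Patient 1: CrCl = (140 − 70) × 76.6 / (72 × 2.04) × 0.85 = 5362.0 / 146.88 × 0.85 ≈ 31.0 mL/min
Patient 2: CrCl = (140 − 66) × 60 / (72 × 3.8) = 4440.0 / 273.60 ≈ 16.2 mL/min
|31.0 − 16.2| = 14.8 mL/min

15 mL/min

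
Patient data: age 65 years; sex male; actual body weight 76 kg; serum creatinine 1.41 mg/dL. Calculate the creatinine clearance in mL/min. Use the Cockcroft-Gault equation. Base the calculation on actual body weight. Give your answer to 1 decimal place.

56.1 mL/min

CrCl = (140 − 65) × 76 / (72 × 1.41) = 5700.0 / 101.52 ≈ 56.1 mL/min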